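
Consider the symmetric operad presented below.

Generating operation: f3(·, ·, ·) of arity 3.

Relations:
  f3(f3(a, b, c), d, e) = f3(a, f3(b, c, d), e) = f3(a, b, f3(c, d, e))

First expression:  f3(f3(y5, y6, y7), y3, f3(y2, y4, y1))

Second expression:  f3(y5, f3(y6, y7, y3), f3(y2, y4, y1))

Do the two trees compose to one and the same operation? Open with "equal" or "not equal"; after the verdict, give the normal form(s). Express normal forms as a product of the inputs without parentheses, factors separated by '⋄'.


equal: each reduces to y5 ⋄ y6 ⋄ y7 ⋄ y3 ⋄ y2 ⋄ y4 ⋄ y1

Normal form of the first expression: y5 ⋄ y6 ⋄ y7 ⋄ y3 ⋄ y2 ⋄ y4 ⋄ y1
Normal form of the second expression: y5 ⋄ y6 ⋄ y7 ⋄ y3 ⋄ y2 ⋄ y4 ⋄ y1
Both agree, so they are equal.


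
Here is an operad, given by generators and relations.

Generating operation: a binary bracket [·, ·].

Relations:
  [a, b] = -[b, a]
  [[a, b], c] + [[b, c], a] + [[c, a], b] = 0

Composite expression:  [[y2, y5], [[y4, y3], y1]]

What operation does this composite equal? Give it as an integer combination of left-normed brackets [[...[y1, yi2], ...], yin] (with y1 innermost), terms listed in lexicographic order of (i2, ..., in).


-[[[[y1, y3], y4], y2], y5] + [[[[y1, y3], y4], y5], y2] + [[[[y1, y4], y3], y2], y5] - [[[[y1, y4], y3], y5], y2]


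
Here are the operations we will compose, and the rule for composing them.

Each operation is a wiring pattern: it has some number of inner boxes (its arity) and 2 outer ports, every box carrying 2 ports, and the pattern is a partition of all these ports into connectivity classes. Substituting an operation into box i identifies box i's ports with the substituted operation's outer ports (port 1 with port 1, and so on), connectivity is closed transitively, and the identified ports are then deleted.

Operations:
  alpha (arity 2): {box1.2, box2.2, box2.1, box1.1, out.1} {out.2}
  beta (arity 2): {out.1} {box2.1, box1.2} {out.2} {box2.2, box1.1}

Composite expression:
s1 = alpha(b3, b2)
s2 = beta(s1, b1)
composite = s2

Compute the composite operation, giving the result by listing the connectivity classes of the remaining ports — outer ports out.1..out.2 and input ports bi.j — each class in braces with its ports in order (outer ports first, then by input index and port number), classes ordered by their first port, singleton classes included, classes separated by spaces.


Connectivity passes through glued beta-boundaries; trace each wire chain.
composing alpha on (b3, b2), with out.j its own outer ports: {out.1, b2.1, b2.2, b3.1, b3.2} {out.2}
composing beta on (b3, b2, b1), with out.j its own outer ports: {out.1} {out.2} {b1.1} {b1.2, b2.1, b2.2, b3.1, b3.2}

{out.1} {out.2} {b1.1} {b1.2, b2.1, b2.2, b3.1, b3.2}


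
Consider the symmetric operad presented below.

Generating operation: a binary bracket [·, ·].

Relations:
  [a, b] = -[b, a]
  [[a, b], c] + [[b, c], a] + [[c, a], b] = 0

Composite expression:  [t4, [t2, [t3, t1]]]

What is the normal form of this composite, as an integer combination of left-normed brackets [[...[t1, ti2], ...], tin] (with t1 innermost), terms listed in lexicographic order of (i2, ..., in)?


-[[[t1, t3], t2], t4]

A multilinear Lie element is pinned by t1-initial words (t1 innermost).
Composite bracket: [t4, [t2, [t3, t1]]]
Expanding via [a, b] = ab - ba: 8 signed words (2^3 = 8).
Collect the words opening with t1:
  t1t3t2t4 (sign -1) contributes -[[[t1, t3], t2], t4]


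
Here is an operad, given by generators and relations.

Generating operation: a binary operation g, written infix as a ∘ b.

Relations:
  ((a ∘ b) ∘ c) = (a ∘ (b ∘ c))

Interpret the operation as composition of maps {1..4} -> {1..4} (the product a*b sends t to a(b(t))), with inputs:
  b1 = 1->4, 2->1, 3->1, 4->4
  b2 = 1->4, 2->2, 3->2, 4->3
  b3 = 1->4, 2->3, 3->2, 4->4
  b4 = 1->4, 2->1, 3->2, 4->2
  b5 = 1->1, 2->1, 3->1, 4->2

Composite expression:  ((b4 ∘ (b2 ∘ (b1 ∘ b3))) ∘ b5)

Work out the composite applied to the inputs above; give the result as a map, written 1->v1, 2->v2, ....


1->2, 2->2, 3->2, 4->2

(b1 ∘ b3) = 1->4, 2->1, 3->1, 4->4
(b2 ∘ (b1 ∘ b3)) = 1->3, 2->4, 3->4, 4->3
(b4 ∘ (b2 ∘ (b1 ∘ b3))) = 1->2, 2->2, 3->2, 4->2
((b4 ∘ (b2 ∘ (b1 ∘ b3))) ∘ b5) = 1->2, 2->2, 3->2, 4->2


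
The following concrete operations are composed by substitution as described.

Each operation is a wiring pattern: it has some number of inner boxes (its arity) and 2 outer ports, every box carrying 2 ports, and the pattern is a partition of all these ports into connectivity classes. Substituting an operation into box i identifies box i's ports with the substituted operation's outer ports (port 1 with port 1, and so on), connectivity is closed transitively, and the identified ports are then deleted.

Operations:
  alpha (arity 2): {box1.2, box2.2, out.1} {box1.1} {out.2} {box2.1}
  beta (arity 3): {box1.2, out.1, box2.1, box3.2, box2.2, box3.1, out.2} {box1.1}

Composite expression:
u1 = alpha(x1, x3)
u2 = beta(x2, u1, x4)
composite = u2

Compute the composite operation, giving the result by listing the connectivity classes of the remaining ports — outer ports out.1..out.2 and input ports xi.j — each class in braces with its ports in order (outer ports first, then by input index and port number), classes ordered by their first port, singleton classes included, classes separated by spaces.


{out.1, out.2, x1.2, x2.2, x3.2, x4.1, x4.2} {x1.1} {x2.1} {x3.1}

After gluing at beta, chains via deleted ports link the x-ports.
composing alpha on (x1, x3), with out.j its own outer ports: {out.1, x1.2, x3.2} {out.2} {x1.1} {x3.1}
composing beta on (x2, x1, x3, x4), with out.j its own outer ports: {out.1, out.2, x1.2, x2.2, x3.2, x4.1, x4.2} {x1.1} {x2.1} {x3.1}


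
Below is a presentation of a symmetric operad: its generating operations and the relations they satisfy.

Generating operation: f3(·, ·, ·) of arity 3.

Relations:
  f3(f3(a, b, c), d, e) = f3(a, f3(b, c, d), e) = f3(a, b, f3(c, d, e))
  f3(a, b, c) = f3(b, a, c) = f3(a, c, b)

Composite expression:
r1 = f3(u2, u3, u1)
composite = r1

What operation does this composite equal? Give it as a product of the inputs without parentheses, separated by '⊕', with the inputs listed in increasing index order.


u1 ⊕ u2 ⊕ u3

Key point: f3 commutes, so take the u-inputs in any fixed order.
f3(u2, u3, u1) unparenthesizes to u2 ⊕ u3 ⊕ u1
putting the inputs in ascending order: u1 ⊕ u2 ⊕ u3


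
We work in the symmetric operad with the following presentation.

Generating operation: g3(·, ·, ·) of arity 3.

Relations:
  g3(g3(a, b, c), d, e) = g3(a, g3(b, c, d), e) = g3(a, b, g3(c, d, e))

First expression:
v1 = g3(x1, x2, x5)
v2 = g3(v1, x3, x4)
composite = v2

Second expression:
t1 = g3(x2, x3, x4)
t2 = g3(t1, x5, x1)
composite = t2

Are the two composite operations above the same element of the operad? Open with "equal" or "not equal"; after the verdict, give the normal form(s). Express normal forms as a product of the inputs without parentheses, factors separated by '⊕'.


Reducing the first expression gives x1 ⊕ x2 ⊕ x5 ⊕ x3 ⊕ x4
Reducing the second expression gives x2 ⊕ x3 ⊕ x4 ⊕ x5 ⊕ x1
The forms do not match — not equal.

not equal: they reduce to x1 ⊕ x2 ⊕ x5 ⊕ x3 ⊕ x4 and x2 ⊕ x3 ⊕ x4 ⊕ x5 ⊕ x1


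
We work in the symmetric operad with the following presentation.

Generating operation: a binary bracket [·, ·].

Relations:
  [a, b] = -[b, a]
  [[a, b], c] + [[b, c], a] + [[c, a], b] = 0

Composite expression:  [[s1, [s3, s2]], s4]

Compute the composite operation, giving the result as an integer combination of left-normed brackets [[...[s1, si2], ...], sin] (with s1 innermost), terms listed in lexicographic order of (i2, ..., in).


Skip Jacobi rewriting: expand, keep s1-initial words, read off terms.
Composite bracket: [[s1, [s3, s2]], s4]
Applying ab - ba throughout gives 8 signed words (2^3 = 8).
The s1-initial words carry the normal form:
  from s1s2s3s4, sign -1: term -[[[s1, s2], s3], s4]
  from s1s3s2s4, sign +1: term +[[[s1, s3], s2], s4]

-[[[s1, s2], s3], s4] + [[[s1, s3], s2], s4]


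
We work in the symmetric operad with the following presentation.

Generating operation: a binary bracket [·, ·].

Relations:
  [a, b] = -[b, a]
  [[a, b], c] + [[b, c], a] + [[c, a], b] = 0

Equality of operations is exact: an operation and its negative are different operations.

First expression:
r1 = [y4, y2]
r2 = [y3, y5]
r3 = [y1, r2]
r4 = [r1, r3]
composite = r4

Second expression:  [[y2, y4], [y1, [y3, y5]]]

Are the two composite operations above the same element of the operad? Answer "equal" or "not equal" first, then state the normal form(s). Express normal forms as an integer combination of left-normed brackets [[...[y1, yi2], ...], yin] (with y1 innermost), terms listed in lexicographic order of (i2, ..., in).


not equal; the first gives [[[[y1, y3], y5], y2], y4] - [[[[y1, y3], y5], y4], y2] - [[[[y1, y5], y3], y2], y4] + [[[[y1, y5], y3], y4], y2] and the second -[[[[y1, y3], y5], y2], y4] + [[[[y1, y3], y5], y4], y2] + [[[[y1, y5], y3], y2], y4] - [[[[y1, y5], y3], y4], y2]

In normal form, the first expression is [[[[y1, y3], y5], y2], y4] - [[[[y1, y3], y5], y4], y2] - [[[[y1, y5], y3], y2], y4] + [[[[y1, y5], y3], y4], y2]
In normal form, the second expression is -[[[[y1, y3], y5], y2], y4] + [[[[y1, y3], y5], y4], y2] + [[[[y1, y5], y3], y2], y4] - [[[[y1, y5], y3], y4], y2]
No match — not equal.


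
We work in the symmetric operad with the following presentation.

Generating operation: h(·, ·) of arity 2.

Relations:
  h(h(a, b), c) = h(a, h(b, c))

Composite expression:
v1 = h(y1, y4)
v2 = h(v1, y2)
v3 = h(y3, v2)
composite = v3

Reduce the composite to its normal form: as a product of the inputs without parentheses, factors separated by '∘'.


Associativity of h dissolves the nesting; only the y-input order survives.
h(y1, y4) linearizes to y1 ∘ y4
h(h(y1, y4), y2) linearizes to y1 ∘ y4 ∘ y2
h(y3, h(h(y1, y4), y2)) linearizes to y3 ∘ y1 ∘ y4 ∘ y2

y3 ∘ y1 ∘ y4 ∘ y2


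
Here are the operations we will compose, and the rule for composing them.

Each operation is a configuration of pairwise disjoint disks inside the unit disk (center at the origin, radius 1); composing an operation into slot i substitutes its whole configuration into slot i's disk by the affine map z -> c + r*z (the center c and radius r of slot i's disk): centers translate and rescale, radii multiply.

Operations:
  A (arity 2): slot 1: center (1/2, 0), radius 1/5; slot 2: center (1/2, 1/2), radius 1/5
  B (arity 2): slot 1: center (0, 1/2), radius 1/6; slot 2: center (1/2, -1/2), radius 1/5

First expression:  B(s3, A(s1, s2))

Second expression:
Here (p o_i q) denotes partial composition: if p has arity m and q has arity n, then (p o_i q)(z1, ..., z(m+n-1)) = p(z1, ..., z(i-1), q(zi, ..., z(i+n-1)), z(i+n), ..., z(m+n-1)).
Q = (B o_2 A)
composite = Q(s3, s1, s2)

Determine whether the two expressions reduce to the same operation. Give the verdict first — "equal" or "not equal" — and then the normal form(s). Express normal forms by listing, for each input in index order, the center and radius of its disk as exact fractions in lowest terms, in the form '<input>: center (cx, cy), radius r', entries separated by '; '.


equal — both sides give s1: center (3/5, -1/2), radius 1/25; s2: center (3/5, -2/5), radius 1/25; s3: center (0, 1/2), radius 1/6

The first composite normalizes to s1: center (3/5, -1/2), radius 1/25; s2: center (3/5, -2/5), radius 1/25; s3: center (0, 1/2), radius 1/6
The second composite normalizes to s1: center (3/5, -1/2), radius 1/25; s2: center (3/5, -2/5), radius 1/25; s3: center (0, 1/2), radius 1/6
One common form — equal.


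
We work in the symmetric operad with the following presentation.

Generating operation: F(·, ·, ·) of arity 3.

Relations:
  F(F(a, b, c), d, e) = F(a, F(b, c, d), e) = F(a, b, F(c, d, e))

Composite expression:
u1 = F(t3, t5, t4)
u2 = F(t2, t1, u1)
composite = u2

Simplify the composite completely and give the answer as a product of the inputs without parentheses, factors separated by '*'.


Key point: F is associative — brackets drop, the t-order remains.
F(t3, t5, t4) flattens to t3 * t5 * t4
F(t2, t1, F(t3, t5, t4)) flattens to t2 * t1 * t3 * t5 * t4

t2 * t1 * t3 * t5 * t4


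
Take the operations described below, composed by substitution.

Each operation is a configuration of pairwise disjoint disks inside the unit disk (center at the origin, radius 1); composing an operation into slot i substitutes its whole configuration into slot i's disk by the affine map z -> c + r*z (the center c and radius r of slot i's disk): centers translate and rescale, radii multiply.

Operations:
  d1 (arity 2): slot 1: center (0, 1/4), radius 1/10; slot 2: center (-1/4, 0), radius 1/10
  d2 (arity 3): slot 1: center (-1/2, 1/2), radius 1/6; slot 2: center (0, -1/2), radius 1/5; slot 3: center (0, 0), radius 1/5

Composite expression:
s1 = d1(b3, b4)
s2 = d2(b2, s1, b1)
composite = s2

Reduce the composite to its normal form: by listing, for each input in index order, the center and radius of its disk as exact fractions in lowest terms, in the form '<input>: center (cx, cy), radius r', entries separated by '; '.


b1: center (0, 0), radius 1/5; b2: center (-1/2, 1/2), radius 1/6; b3: center (0, -9/20), radius 1/50; b4: center (-1/20, -1/2), radius 1/50

Follow each b-input down from d2: c' goes to c + r*c', radius to r*r'.
tracing b2 down its 1-map path: center (-1/2, 1/2), radius 1/6
tracing b3 down its 2-map path: center (0, -9/20), radius 1/50
tracing b4 down its 2-map path: center (-1/20, -1/2), radius 1/50
tracing b1 down its 1-map path: center (0, 0), radius 1/5


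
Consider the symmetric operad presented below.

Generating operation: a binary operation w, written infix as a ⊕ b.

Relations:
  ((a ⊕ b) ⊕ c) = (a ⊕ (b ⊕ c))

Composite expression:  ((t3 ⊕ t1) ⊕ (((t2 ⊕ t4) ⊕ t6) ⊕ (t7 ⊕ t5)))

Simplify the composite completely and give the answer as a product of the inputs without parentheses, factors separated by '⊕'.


Every regrouping of w is equal, so read the t-inputs in written order.
(t3 ⊕ t1) linearizes to t3 ⊕ t1
(t2 ⊕ t4) linearizes to t2 ⊕ t4
((t2 ⊕ t4) ⊕ t6) linearizes to t2 ⊕ t4 ⊕ t6
(t7 ⊕ t5) linearizes to t7 ⊕ t5
(((t2 ⊕ t4) ⊕ t6) ⊕ (t7 ⊕ t5)) linearizes to t2 ⊕ t4 ⊕ t6 ⊕ t7 ⊕ t5
((t3 ⊕ t1) ⊕ (((t2 ⊕ t4) ⊕ t6) ⊕ (t7 ⊕ t5))) linearizes to t3 ⊕ t1 ⊕ t2 ⊕ t4 ⊕ t6 ⊕ t7 ⊕ t5

t3 ⊕ t1 ⊕ t2 ⊕ t4 ⊕ t6 ⊕ t7 ⊕ t5


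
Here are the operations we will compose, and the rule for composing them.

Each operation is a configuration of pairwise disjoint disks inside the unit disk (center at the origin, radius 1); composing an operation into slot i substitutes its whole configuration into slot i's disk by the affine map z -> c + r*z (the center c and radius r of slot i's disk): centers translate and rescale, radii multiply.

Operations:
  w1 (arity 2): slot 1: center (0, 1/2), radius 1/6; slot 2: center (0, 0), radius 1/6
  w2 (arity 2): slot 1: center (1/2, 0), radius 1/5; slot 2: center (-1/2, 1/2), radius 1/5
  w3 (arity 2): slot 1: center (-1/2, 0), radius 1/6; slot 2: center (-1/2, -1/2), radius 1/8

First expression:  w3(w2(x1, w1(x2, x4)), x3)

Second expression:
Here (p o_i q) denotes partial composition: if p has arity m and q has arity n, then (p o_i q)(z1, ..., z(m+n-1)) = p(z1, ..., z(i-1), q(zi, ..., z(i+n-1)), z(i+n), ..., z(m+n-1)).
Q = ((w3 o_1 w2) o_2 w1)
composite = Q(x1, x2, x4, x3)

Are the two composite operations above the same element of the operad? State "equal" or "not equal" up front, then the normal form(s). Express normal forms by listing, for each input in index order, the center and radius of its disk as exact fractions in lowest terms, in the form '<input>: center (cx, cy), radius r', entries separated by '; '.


equal; the common form is x1: center (-5/12, 0), radius 1/30; x2: center (-7/12, 1/10), radius 1/180; x3: center (-1/2, -1/2), radius 1/8; x4: center (-7/12, 1/12), radius 1/180


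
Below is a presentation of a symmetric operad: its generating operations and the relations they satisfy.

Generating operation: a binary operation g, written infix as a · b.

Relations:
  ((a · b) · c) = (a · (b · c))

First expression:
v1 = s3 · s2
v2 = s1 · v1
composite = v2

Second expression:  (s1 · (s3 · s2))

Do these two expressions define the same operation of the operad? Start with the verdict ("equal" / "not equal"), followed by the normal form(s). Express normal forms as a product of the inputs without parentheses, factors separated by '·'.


equal — both sides give s1 · s3 · s2

Reducing the first expression gives s1 · s3 · s2
Reducing the second expression gives s1 · s3 · s2
The normal forms match — equal.


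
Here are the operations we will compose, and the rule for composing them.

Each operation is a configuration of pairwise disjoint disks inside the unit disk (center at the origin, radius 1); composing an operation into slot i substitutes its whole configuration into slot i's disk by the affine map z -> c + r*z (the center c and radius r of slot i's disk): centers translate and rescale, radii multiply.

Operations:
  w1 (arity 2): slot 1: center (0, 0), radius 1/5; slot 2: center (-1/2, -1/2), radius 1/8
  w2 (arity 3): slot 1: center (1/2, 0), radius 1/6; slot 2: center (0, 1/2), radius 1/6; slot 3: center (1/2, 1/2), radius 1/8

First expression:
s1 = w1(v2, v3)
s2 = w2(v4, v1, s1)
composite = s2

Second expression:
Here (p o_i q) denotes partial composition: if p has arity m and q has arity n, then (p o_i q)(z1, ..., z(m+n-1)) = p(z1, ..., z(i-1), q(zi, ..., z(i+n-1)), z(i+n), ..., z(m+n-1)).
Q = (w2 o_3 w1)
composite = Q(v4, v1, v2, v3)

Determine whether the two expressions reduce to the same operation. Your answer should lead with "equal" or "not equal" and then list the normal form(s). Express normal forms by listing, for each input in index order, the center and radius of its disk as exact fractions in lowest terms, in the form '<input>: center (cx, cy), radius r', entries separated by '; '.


In normal form, the first expression is v1: center (0, 1/2), radius 1/6; v2: center (1/2, 1/2), radius 1/40; v3: center (7/16, 7/16), radius 1/64; v4: center (1/2, 0), radius 1/6
In normal form, the second expression is v1: center (0, 1/2), radius 1/6; v2: center (1/2, 1/2), radius 1/40; v3: center (7/16, 7/16), radius 1/64; v4: center (1/2, 0), radius 1/6
One common form — equal.

equal; both compose to v1: center (0, 1/2), radius 1/6; v2: center (1/2, 1/2), radius 1/40; v3: center (7/16, 7/16), radius 1/64; v4: center (1/2, 0), radius 1/6


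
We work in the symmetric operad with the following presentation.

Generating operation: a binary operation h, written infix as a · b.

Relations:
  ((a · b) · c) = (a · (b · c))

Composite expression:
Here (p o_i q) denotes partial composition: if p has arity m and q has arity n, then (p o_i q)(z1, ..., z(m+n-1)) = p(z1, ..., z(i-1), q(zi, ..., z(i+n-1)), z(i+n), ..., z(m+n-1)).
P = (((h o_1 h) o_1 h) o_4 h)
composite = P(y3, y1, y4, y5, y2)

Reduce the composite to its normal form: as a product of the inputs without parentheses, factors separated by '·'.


y3 · y1 · y4 · y5 · y2

The h-tree's shape is irrelevant; the y-reading-order decides.
(y3 · y1) reduces to y3 · y1
((y3 · y1) · y4) reduces to y3 · y1 · y4
(y5 · y2) reduces to y5 · y2
(((y3 · y1) · y4) · (y5 · y2)) reduces to y3 · y1 · y4 · y5 · y2


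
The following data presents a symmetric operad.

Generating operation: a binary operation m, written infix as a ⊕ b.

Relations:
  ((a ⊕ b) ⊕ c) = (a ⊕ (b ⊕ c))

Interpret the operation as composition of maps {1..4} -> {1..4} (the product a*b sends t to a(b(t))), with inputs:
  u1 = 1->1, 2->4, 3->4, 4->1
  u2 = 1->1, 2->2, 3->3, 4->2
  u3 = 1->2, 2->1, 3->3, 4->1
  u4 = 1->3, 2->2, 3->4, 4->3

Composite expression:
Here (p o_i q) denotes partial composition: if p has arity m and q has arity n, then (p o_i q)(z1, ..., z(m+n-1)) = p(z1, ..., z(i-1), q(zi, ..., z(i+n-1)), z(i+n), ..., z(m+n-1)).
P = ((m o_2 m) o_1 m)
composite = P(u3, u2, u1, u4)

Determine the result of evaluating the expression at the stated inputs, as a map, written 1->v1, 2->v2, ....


1->1, 2->1, 3->2, 4->1

(u3 ⊕ u2) = 1->2, 2->1, 3->3, 4->1
(u1 ⊕ u4) = 1->4, 2->4, 3->1, 4->4
((u3 ⊕ u2) ⊕ (u1 ⊕ u4)) = 1->1, 2->1, 3->2, 4->1


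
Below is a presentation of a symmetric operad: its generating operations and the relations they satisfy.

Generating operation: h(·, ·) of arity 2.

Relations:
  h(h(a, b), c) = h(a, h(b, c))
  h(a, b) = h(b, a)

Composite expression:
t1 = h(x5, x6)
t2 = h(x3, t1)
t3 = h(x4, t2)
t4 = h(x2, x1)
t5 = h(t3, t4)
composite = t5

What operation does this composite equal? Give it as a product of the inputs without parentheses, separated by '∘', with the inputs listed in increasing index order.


x1 ∘ x2 ∘ x3 ∘ x4 ∘ x5 ∘ x6

Key point: h commutes, so take the x-inputs in any fixed order.
h(x5, x6) spells out as x5 ∘ x6
h(x3, h(x5, x6)) spells out as x3 ∘ x5 ∘ x6
h(x4, h(x3, h(x5, x6))) spells out as x4 ∘ x3 ∘ x5 ∘ x6
h(x2, x1) spells out as x2 ∘ x1
h(h(x4, h(x3, h(x5, x6))), h(x2, x1)) spells out as x4 ∘ x3 ∘ x5 ∘ x6 ∘ x2 ∘ x1
sorting the factors by input index: x1 ∘ x2 ∘ x3 ∘ x4 ∘ x5 ∘ x6


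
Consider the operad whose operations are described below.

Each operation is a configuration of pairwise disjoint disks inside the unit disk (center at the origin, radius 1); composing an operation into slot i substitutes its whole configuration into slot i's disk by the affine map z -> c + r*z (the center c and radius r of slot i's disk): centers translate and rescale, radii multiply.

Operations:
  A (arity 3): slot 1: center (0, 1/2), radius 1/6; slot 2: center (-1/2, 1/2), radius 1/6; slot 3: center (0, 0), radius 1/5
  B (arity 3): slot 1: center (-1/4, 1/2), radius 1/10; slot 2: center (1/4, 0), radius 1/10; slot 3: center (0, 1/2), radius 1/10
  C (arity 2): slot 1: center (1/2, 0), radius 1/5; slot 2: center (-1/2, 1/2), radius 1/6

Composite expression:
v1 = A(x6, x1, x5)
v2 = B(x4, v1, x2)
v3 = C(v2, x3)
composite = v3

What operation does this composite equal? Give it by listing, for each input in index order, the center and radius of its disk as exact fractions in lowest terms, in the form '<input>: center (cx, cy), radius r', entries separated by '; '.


x1: center (27/50, 1/100), radius 1/300; x2: center (1/2, 1/10), radius 1/50; x3: center (-1/2, 1/2), radius 1/6; x4: center (9/20, 1/10), radius 1/50; x5: center (11/20, 0), radius 1/250; x6: center (11/20, 1/100), radius 1/300


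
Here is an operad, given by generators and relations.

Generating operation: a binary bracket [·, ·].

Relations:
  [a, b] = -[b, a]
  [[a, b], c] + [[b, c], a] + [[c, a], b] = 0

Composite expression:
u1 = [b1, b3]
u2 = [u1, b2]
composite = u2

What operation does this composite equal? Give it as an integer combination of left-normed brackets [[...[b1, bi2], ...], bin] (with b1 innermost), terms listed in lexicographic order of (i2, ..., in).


A multilinear Lie element is pinned by b1-initial words (b1 innermost).
Composite bracket: [[b1, b3], b2]
Under [a, b] = ab - ba we get 4 signed associative words (2^2 = 4).
Words beginning with b1 determine it all:
  sign of b1b3b2 is +1, so it contributes +[[b1, b3], b2]

[[b1, b3], b2]


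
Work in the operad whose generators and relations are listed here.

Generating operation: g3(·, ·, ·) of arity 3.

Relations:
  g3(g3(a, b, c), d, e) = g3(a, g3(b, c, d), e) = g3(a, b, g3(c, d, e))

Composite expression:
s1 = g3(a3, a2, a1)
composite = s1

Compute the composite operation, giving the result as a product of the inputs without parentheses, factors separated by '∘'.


The g3-tree's shape is irrelevant; the a-reading-order decides.
g3(a3, a2, a1) reduces to a3 ∘ a2 ∘ a1

a3 ∘ a2 ∘ a1


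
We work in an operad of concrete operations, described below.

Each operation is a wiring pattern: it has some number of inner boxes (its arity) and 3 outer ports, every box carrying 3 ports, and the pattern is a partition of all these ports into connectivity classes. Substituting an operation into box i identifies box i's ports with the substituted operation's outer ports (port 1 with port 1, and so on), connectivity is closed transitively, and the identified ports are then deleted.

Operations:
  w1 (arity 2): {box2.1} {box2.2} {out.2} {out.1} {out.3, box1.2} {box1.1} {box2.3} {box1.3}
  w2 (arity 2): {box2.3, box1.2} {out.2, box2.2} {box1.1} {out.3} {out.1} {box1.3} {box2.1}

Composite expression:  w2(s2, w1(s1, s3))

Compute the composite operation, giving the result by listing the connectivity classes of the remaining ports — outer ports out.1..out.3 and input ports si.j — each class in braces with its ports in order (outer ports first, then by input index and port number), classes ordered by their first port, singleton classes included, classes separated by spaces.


{out.1} {out.2} {out.3} {s1.1} {s1.2, s2.2} {s1.3} {s2.1} {s2.3} {s3.1} {s3.2} {s3.3}

Two ports join when wires chain via w2-identified ports.
stage w1: inputs (s1, s3), connectivity {out.1} {out.2} {out.3, s1.2} {s1.1} {s1.3} {s3.1} {s3.2} {s3.3}, out.j its boundary
stage w2: inputs (s2, s1, s3), connectivity {out.1} {out.2} {out.3} {s1.1} {s1.2, s2.2} {s1.3} {s2.1} {s2.3} {s3.1} {s3.2} {s3.3}, out.j its boundary


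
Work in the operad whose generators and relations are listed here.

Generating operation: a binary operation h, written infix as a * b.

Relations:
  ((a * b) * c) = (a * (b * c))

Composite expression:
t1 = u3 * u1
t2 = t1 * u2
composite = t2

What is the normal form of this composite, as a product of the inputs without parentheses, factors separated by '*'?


u3 * u1 * u2

The h-tree's shape is irrelevant; the u-reading-order decides.
(u3 * u1) collapses to u3 * u1
((u3 * u1) * u2) collapses to u3 * u1 * u2


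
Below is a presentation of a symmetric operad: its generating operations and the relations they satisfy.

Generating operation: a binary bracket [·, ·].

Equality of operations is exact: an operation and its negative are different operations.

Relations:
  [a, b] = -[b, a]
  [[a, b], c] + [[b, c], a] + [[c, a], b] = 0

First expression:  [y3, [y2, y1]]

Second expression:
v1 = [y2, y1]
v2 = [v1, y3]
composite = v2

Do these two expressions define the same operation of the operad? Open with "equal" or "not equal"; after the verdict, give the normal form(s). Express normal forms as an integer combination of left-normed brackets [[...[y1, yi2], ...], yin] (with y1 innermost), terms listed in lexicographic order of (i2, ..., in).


The first expression, normalized: [[y1, y2], y3]
The second expression, normalized: -[[y1, y2], y3]
No match — not equal.

not equal — first [[y1, y2], y3], second -[[y1, y2], y3]


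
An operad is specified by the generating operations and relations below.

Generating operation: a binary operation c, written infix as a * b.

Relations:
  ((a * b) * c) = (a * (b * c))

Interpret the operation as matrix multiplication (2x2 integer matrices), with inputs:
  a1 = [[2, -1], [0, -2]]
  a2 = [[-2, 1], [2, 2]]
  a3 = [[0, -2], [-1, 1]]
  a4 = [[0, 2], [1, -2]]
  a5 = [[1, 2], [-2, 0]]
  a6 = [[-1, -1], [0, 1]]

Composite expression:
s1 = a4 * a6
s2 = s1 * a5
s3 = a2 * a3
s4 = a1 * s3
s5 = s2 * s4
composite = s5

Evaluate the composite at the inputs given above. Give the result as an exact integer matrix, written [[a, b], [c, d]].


(a4 * a6) = [[0, 2], [-1, -3]]
((a4 * a6) * a5) = [[-4, 0], [5, -2]]
(a2 * a3) = [[-1, 5], [-2, -2]]
(a1 * (a2 * a3)) = [[0, 12], [4, 4]]
(((a4 * a6) * a5) * (a1 * (a2 * a3))) = [[0, -48], [-8, 52]]

[[0, -48], [-8, 52]]


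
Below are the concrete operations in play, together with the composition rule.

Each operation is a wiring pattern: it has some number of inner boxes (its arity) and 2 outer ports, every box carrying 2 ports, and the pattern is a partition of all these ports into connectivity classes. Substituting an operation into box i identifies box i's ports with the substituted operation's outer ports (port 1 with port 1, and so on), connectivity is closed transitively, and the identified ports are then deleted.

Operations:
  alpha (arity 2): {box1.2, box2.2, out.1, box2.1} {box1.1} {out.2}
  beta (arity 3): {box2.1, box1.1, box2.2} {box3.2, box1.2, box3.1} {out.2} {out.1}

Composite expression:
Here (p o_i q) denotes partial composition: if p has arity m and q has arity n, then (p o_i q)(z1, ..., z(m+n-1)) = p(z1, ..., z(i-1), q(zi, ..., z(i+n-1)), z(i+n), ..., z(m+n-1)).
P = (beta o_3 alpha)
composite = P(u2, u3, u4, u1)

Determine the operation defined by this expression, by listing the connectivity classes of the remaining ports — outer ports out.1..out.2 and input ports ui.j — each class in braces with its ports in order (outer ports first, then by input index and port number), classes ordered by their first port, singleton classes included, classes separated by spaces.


Two ports join when wires chain via beta-identified ports.
composing alpha on (u4, u1), with out.j its own outer ports: {out.1, u1.1, u1.2, u4.2} {out.2} {u4.1}
composing beta on (u2, u3, u4, u1), with out.j its own outer ports: {out.1} {out.2} {u1.1, u1.2, u2.2, u4.2} {u2.1, u3.1, u3.2} {u4.1}

{out.1} {out.2} {u1.1, u1.2, u2.2, u4.2} {u2.1, u3.1, u3.2} {u4.1}


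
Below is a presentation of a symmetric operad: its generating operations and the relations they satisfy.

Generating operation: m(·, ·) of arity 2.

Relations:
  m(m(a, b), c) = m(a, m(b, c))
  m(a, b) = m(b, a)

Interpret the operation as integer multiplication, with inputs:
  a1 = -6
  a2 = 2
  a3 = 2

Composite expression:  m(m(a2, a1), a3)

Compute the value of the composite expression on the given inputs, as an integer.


-24

m(a2, a1) = -12
m(m(a2, a1), a3) = -24


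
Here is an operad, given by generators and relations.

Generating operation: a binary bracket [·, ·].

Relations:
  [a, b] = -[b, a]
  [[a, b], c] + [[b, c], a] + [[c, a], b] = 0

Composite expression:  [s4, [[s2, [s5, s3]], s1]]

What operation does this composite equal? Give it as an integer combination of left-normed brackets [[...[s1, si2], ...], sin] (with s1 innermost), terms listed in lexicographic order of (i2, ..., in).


Antisymmetry and Jacobi reduce to s1-anchored left-normed brackets.
Composite bracket: [s4, [[s2, [s5, s3]], s1]]
Each bracket splits as ab - ba, giving 16 signed words (2^4 = 16).
Collect the words opening with s1:
  s1s2s3s5s4 (sign -1) contributes -[[[[s1, s2], s3], s5], s4]
  s1s2s5s3s4 (sign +1) contributes +[[[[s1, s2], s5], s3], s4]
  s1s3s5s2s4 (sign +1) contributes +[[[[s1, s3], s5], s2], s4]
  s1s5s3s2s4 (sign -1) contributes -[[[[s1, s5], s3], s2], s4]

-[[[[s1, s2], s3], s5], s4] + [[[[s1, s2], s5], s3], s4] + [[[[s1, s3], s5], s2], s4] - [[[[s1, s5], s3], s2], s4]


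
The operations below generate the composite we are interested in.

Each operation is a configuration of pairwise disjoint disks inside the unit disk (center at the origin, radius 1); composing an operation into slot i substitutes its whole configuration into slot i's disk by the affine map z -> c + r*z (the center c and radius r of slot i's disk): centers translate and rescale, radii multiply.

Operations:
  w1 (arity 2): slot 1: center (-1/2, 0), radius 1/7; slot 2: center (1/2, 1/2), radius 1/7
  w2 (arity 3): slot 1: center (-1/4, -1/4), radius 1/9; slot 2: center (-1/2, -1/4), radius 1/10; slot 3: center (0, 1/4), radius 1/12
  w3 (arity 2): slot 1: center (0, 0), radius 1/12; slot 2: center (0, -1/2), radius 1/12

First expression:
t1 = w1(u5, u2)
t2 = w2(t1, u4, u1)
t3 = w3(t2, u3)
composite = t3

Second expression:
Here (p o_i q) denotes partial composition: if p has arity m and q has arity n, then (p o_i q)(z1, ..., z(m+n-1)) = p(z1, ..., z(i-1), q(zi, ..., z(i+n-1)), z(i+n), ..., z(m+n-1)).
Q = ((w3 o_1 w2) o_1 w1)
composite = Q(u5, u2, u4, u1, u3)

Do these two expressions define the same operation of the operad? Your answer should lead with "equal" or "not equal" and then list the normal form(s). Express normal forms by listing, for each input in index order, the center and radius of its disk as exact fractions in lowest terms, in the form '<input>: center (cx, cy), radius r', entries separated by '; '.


equal; the common form is u1: center (0, 1/48), radius 1/144; u2: center (-7/432, -7/432), radius 1/756; u3: center (0, -1/2), radius 1/12; u4: center (-1/24, -1/48), radius 1/120; u5: center (-11/432, -1/48), radius 1/756

Normal form of the first expression: u1: center (0, 1/48), radius 1/144; u2: center (-7/432, -7/432), radius 1/756; u3: center (0, -1/2), radius 1/12; u4: center (-1/24, -1/48), radius 1/120; u5: center (-11/432, -1/48), radius 1/756
Normal form of the second expression: u1: center (0, 1/48), radius 1/144; u2: center (-7/432, -7/432), radius 1/756; u3: center (0, -1/2), radius 1/12; u4: center (-1/24, -1/48), radius 1/120; u5: center (-11/432, -1/48), radius 1/756
The normal forms match — equal.


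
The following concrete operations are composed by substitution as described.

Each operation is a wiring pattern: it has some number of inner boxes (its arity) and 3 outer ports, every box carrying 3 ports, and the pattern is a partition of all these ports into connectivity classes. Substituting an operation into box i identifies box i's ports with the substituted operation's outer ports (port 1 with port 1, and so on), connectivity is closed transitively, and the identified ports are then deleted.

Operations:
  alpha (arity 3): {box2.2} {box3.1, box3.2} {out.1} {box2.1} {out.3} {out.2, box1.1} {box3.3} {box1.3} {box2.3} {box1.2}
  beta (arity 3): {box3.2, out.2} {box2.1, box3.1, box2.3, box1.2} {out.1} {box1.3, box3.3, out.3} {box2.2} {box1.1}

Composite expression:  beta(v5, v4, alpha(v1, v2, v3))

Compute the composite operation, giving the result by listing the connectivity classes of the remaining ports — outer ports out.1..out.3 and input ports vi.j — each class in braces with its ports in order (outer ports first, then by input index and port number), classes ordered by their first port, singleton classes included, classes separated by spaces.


Treat the ports identified at beta as solder joints: merge, then drop.
after alpha, the pattern on (v1, v2, v3) reads {out.1} {out.2, v1.1} {out.3} {v1.2} {v1.3} {v2.1} {v2.2} {v2.3} {v3.1, v3.2} {v3.3} (out.j = its outer ports)
after beta, the pattern on (v5, v4, v1, v2, v3) reads {out.1} {out.2, v1.1} {out.3, v5.3} {v1.2} {v1.3} {v2.1} {v2.2} {v2.3} {v3.1, v3.2} {v3.3} {v4.1, v4.3, v5.2} {v4.2} {v5.1} (out.j = its outer ports)

{out.1} {out.2, v1.1} {out.3, v5.3} {v1.2} {v1.3} {v2.1} {v2.2} {v2.3} {v3.1, v3.2} {v3.3} {v4.1, v4.3, v5.2} {v4.2} {v5.1}


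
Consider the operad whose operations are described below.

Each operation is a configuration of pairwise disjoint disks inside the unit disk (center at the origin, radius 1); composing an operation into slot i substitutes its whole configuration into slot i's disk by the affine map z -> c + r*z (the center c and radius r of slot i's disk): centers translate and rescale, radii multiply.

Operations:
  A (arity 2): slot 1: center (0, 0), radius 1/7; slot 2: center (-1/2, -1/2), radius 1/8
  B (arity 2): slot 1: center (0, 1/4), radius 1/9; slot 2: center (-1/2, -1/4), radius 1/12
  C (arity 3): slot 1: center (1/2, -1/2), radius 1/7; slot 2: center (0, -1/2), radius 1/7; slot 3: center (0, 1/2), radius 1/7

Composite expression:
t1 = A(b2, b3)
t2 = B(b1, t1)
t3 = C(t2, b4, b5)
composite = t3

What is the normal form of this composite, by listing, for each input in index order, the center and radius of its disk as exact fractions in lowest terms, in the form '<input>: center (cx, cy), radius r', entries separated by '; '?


b1: center (1/2, -13/28), radius 1/63; b2: center (3/7, -15/28), radius 1/588; b3: center (71/168, -13/24), radius 1/672; b4: center (0, -1/2), radius 1/7; b5: center (0, 1/2), radius 1/7

Affine substitution under C: radii multiply and b-centers shift.
b1 passes through 2 substitutions, ending at center (1/2, -13/28), radius 1/63
b2 passes through 3 substitutions, ending at center (3/7, -15/28), radius 1/588
b3 passes through 3 substitutions, ending at center (71/168, -13/24), radius 1/672
b4 passes through 1 substitution, ending at center (0, -1/2), radius 1/7
b5 passes through 1 substitution, ending at center (0, 1/2), radius 1/7


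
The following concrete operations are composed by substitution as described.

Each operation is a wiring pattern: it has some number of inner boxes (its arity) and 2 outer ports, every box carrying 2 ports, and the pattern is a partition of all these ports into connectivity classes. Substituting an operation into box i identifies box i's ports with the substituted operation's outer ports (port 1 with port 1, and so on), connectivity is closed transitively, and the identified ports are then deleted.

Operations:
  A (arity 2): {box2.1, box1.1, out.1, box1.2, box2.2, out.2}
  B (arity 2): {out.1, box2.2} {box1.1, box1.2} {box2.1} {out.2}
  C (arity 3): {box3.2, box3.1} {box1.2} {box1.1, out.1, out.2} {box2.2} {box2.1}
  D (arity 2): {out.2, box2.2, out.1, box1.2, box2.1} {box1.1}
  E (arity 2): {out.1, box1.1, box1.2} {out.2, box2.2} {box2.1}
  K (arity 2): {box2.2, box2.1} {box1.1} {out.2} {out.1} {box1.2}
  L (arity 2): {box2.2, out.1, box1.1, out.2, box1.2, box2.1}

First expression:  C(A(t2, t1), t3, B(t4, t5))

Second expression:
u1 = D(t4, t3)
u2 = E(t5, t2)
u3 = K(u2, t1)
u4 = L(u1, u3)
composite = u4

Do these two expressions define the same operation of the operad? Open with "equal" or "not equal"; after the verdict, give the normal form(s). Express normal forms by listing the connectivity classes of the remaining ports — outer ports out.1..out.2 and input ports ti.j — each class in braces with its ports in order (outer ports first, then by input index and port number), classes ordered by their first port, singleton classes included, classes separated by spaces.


not equal: they reduce to {out.1, out.2, t1.1, t1.2, t2.1, t2.2} {t3.1} {t3.2} {t4.1, t4.2} {t5.1} {t5.2} and {out.1, out.2, t3.1, t3.2, t4.2} {t1.1, t1.2} {t2.1} {t2.2} {t4.1} {t5.1, t5.2}


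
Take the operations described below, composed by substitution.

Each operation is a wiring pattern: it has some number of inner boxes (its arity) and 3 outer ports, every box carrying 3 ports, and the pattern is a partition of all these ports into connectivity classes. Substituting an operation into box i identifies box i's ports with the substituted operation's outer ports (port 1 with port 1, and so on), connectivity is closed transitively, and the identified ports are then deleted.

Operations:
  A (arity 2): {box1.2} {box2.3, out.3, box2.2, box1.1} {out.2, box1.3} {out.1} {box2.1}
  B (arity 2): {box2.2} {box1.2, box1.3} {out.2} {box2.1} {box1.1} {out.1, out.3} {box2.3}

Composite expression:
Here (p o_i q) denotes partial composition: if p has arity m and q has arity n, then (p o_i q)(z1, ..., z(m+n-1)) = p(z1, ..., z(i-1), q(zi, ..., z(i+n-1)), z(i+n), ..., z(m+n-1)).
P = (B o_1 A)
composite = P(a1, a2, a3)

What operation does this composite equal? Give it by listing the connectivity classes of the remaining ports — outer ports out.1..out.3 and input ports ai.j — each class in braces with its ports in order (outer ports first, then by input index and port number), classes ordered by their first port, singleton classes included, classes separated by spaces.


{out.1, out.3} {out.2} {a1.1, a1.3, a2.2, a2.3} {a1.2} {a2.1} {a3.1} {a3.2} {a3.3}

Connectivity passes through glued B-boundaries; trace each wire chain.
stage A: inputs (a1, a2), connectivity {out.1} {out.2, a1.3} {out.3, a1.1, a2.2, a2.3} {a1.2} {a2.1}, out.j its boundary
stage B: inputs (a1, a2, a3), connectivity {out.1, out.3} {out.2} {a1.1, a1.3, a2.2, a2.3} {a1.2} {a2.1} {a3.1} {a3.2} {a3.3}, out.j its boundary


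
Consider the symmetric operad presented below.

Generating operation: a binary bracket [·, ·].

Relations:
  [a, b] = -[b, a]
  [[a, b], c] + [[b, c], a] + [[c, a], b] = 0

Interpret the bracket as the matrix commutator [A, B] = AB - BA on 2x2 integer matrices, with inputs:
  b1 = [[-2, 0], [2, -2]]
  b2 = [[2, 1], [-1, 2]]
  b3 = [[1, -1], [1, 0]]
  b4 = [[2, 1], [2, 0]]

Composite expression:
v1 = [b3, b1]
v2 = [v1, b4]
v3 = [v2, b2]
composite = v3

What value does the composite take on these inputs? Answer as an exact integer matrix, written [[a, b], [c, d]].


[b3, b1] = [[-2, 0], [-2, 2]]
[[b3, b1], b4] = [[2, -4], [4, -2]]
[[[b3, b1], b4], b2] = [[0, 4], [4, 0]]

[[0, 4], [4, 0]]
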